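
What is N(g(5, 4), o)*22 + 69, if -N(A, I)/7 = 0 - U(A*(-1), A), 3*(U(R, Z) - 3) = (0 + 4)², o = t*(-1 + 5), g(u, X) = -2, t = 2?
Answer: 4057/3 ≈ 1352.3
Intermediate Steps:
o = 8 (o = 2*(-1 + 5) = 2*4 = 8)
U(R, Z) = 25/3 (U(R, Z) = 3 + (0 + 4)²/3 = 3 + (⅓)*4² = 3 + (⅓)*16 = 3 + 16/3 = 25/3)
N(A, I) = 175/3 (N(A, I) = -7*(0 - 1*25/3) = -7*(0 - 25/3) = -7*(-25/3) = 175/3)
N(g(5, 4), o)*22 + 69 = (175/3)*22 + 69 = 3850/3 + 69 = 4057/3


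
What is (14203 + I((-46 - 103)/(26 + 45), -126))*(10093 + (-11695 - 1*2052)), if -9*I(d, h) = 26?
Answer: -51887206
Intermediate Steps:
I(d, h) = -26/9 (I(d, h) = -⅑*26 = -26/9)
(14203 + I((-46 - 103)/(26 + 45), -126))*(10093 + (-11695 - 1*2052)) = (14203 - 26/9)*(10093 + (-11695 - 1*2052)) = 127801*(10093 + (-11695 - 2052))/9 = 127801*(10093 - 13747)/9 = (127801/9)*(-3654) = -51887206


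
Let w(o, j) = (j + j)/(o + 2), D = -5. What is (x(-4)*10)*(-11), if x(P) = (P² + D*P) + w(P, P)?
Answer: -4400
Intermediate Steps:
w(o, j) = 2*j/(2 + o) (w(o, j) = (2*j)/(2 + o) = 2*j/(2 + o))
x(P) = P² - 5*P + 2*P/(2 + P) (x(P) = (P² - 5*P) + 2*P/(2 + P) = P² - 5*P + 2*P/(2 + P))
(x(-4)*10)*(-11) = (-4*(2 + (-5 - 4)*(2 - 4))/(2 - 4)*10)*(-11) = (-4*(2 - 9*(-2))/(-2)*10)*(-11) = (-4*(-½)*(2 + 18)*10)*(-11) = (-4*(-½)*20*10)*(-11) = (40*10)*(-11) = 400*(-11) = -4400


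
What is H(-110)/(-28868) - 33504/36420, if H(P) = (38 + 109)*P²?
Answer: -195676927/3129085 ≈ -62.535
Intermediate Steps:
H(P) = 147*P²
H(-110)/(-28868) - 33504/36420 = (147*(-110)²)/(-28868) - 33504/36420 = (147*12100)*(-1/28868) - 33504*1/36420 = 1778700*(-1/28868) - 2792/3035 = -63525/1031 - 2792/3035 = -195676927/3129085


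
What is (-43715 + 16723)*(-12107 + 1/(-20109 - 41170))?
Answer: 20025495819168/61279 ≈ 3.2679e+8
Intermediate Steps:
(-43715 + 16723)*(-12107 + 1/(-20109 - 41170)) = -26992*(-12107 + 1/(-61279)) = -26992*(-12107 - 1/61279) = -26992*(-741904854/61279) = 20025495819168/61279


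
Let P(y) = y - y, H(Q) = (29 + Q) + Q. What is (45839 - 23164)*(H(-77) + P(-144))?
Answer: -2834375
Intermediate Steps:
H(Q) = 29 + 2*Q
P(y) = 0
(45839 - 23164)*(H(-77) + P(-144)) = (45839 - 23164)*((29 + 2*(-77)) + 0) = 22675*((29 - 154) + 0) = 22675*(-125 + 0) = 22675*(-125) = -2834375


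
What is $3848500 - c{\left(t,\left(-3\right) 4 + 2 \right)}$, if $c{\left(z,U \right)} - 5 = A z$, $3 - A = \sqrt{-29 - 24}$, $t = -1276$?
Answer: $3852323 - 1276 i \sqrt{53} \approx 3.8523 \cdot 10^{6} - 9289.4 i$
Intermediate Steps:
$A = 3 - i \sqrt{53}$ ($A = 3 - \sqrt{-29 - 24} = 3 - \sqrt{-53} = 3 - i \sqrt{53} \approx 3.0 - 7.2801 i$)
$c{\left(z,U \right)} = 5 + z \left(3 - i \sqrt{53}\right)$ ($c{\left(z,U \right)} = 5 + \left(3 - i \sqrt{53}\right) z = 5 + z \left(3 - i \sqrt{53}\right)$)
$3848500 - c{\left(t,\left(-3\right) 4 + 2 \right)} = 3848500 - \left(5 - 1276 \left(3 - i \sqrt{53}\right)\right) = 3848500 - \left(5 - \left(3828 - 1276 i \sqrt{53}\right)\right) = 3848500 - \left(-3823 + 1276 i \sqrt{53}\right) = 3848500 + \left(3823 - 1276 i \sqrt{53}\right) = 3852323 - 1276 i \sqrt{53}$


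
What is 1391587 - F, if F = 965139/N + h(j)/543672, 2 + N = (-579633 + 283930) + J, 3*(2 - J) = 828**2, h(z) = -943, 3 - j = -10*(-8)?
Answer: 396616341195540425/285009716232 ≈ 1.3916e+6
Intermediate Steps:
j = -77 (j = 3 - (-10)*(-8) = 3 - 1*80 = 3 - 80 = -77)
J = -228526 (J = 2 - 1/3*828**2 = 2 - 1/3*685584 = 2 - 228528 = -228526)
N = -524231 (N = -2 + ((-579633 + 283930) - 228526) = -2 + (-295703 - 228526) = -2 - 524229 = -524231)
F = -525213400241/285009716232 (F = 965139/(-524231) - 943/543672 = 965139*(-1/524231) - 943*1/543672 = -965139/524231 - 943/543672 = -525213400241/285009716232 ≈ -1.8428)
1391587 - F = 1391587 - 1*(-525213400241/285009716232) = 1391587 + 525213400241/285009716232 = 396616341195540425/285009716232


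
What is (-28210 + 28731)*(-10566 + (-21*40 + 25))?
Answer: -5929501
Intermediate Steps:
(-28210 + 28731)*(-10566 + (-21*40 + 25)) = 521*(-10566 + (-840 + 25)) = 521*(-10566 - 815) = 521*(-11381) = -5929501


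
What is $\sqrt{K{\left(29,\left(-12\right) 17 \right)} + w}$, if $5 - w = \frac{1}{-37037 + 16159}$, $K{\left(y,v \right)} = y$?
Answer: $\frac{\sqrt{14820310934}}{20878} \approx 5.831$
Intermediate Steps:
$w = \frac{104391}{20878}$ ($w = 5 - \frac{1}{-37037 + 16159} = 5 - \frac{1}{-20878} = 5 - - \frac{1}{20878} = 5 + \frac{1}{20878} = \frac{104391}{20878} \approx 5.0$)
$\sqrt{K{\left(29,\left(-12\right) 17 \right)} + w} = \sqrt{29 + \frac{104391}{20878}} = \sqrt{\frac{709853}{20878}} = \frac{\sqrt{14820310934}}{20878}$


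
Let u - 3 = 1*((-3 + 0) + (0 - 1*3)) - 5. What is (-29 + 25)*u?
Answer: 32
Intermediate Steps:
u = -8 (u = 3 + (1*((-3 + 0) + (0 - 1*3)) - 5) = 3 + (1*(-3 + (0 - 3)) - 5) = 3 + (1*(-3 - 3) - 5) = 3 + (1*(-6) - 5) = 3 + (-6 - 5) = 3 - 11 = -8)
(-29 + 25)*u = (-29 + 25)*(-8) = -4*(-8) = 32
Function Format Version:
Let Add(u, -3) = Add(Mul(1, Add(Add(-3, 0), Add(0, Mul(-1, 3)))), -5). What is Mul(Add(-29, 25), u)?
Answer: 32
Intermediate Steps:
u = -8 (u = Add(3, Add(Mul(1, Add(Add(-3, 0), Add(0, Mul(-1, 3)))), -5)) = Add(3, Add(Mul(1, Add(-3, Add(0, -3))), -5)) = Add(3, Add(Mul(1, Add(-3, -3)), -5)) = Add(3, Add(Mul(1, -6), -5)) = Add(3, Add(-6, -5)) = Add(3, -11) = -8)
Mul(Add(-29, 25), u) = Mul(Add(-29, 25), -8) = Mul(-4, -8) = 32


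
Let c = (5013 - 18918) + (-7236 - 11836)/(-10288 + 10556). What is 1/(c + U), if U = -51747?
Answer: -67/4403452 ≈ -1.5215e-5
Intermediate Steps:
c = -936403/67 (c = -13905 - 19072/268 = -13905 - 19072*1/268 = -13905 - 4768/67 = -936403/67 ≈ -13976.)
1/(c + U) = 1/(-936403/67 - 51747) = 1/(-4403452/67) = -67/4403452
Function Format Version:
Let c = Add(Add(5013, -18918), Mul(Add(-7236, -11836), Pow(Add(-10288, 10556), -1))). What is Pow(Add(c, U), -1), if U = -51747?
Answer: Rational(-67, 4403452) ≈ -1.5215e-5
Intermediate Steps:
c = Rational(-936403, 67) (c = Add(-13905, Mul(-19072, Pow(268, -1))) = Add(-13905, Mul(-19072, Rational(1, 268))) = Add(-13905, Rational(-4768, 67)) = Rational(-936403, 67) ≈ -13976.)
Pow(Add(c, U), -1) = Pow(Add(Rational(-936403, 67), -51747), -1) = Pow(Rational(-4403452, 67), -1) = Rational(-67, 4403452)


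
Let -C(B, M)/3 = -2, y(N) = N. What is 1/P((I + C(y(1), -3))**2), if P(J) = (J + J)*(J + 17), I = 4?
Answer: 1/23400 ≈ 4.2735e-5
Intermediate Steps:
C(B, M) = 6 (C(B, M) = -3*(-2) = 6)
P(J) = 2*J*(17 + J) (P(J) = (2*J)*(17 + J) = 2*J*(17 + J))
1/P((I + C(y(1), -3))**2) = 1/(2*(4 + 6)**2*(17 + (4 + 6)**2)) = 1/(2*10**2*(17 + 10**2)) = 1/(2*100*(17 + 100)) = 1/(2*100*117) = 1/23400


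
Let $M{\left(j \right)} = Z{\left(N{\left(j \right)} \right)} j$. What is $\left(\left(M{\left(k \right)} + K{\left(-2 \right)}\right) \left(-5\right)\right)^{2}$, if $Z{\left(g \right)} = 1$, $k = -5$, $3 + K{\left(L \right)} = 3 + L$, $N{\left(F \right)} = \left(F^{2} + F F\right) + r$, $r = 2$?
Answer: $1225$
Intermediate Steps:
$N{\left(F \right)} = 2 + 2 F^{2}$ ($N{\left(F \right)} = \left(F^{2} + F F\right) + 2 = \left(F^{2} + F^{2}\right) + 2 = 2 F^{2} + 2 = 2 + 2 F^{2}$)
$K{\left(L \right)} = L$ ($K{\left(L \right)} = -3 + \left(3 + L\right) = L$)
$M{\left(j \right)} = j$ ($M{\left(j \right)} = 1 j = j$)
$\left(\left(M{\left(k \right)} + K{\left(-2 \right)}\right) \left(-5\right)\right)^{2} = \left(\left(-5 - 2\right) \left(-5\right)\right)^{2} = \left(\left(-7\right) \left(-5\right)\right)^{2} = 35^{2} = 1225$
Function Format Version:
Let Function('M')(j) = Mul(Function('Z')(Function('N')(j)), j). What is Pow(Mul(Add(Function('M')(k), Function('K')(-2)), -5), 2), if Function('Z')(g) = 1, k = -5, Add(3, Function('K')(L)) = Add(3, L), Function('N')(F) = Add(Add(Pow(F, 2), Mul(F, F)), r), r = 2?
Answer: 1225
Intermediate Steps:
Function('N')(F) = Add(2, Mul(2, Pow(F, 2))) (Function('N')(F) = Add(Add(Pow(F, 2), Mul(F, F)), 2) = Add(Add(Pow(F, 2), Pow(F, 2)), 2) = Add(Mul(2, Pow(F, 2)), 2) = Add(2, Mul(2, Pow(F, 2))))
Function('K')(L) = L (Function('K')(L) = Add(-3, Add(3, L)) = L)
Function('M')(j) = j (Function('M')(j) = Mul(1, j) = j)
Pow(Mul(Add(Function('M')(k), Function('K')(-2)), -5), 2) = Pow(Mul(Add(-5, -2), -5), 2) = Pow(Mul(-7, -5), 2) = Pow(35, 2) = 1225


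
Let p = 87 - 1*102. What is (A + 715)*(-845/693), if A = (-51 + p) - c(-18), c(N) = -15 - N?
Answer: -545870/693 ≈ -787.69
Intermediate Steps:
p = -15 (p = 87 - 102 = -15)
A = -69 (A = (-51 - 15) - (-15 - 1*(-18)) = -66 - (-15 + 18) = -66 - 1*3 = -66 - 3 = -69)
(A + 715)*(-845/693) = (-69 + 715)*(-845/693) = 646*(-845*1/693) = 646*(-845/693) = -545870/693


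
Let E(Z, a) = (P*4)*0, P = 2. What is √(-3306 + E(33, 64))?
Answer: I*√3306 ≈ 57.498*I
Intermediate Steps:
E(Z, a) = 0 (E(Z, a) = (2*4)*0 = 8*0 = 0)
√(-3306 + E(33, 64)) = √(-3306 + 0) = √(-3306) = I*√3306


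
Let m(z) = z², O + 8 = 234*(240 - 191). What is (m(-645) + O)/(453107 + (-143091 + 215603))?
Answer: 427483/525619 ≈ 0.81329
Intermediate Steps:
O = 11458 (O = -8 + 234*(240 - 191) = -8 + 234*49 = -8 + 11466 = 11458)
(m(-645) + O)/(453107 + (-143091 + 215603)) = ((-645)² + 11458)/(453107 + (-143091 + 215603)) = (416025 + 11458)/(453107 + 72512) = 427483/525619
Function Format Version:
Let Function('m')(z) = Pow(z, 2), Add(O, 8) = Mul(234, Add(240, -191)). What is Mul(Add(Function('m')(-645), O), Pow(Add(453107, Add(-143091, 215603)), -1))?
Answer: Rational(427483, 525619) ≈ 0.81329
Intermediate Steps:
O = 11458 (O = Add(-8, Mul(234, Add(240, -191))) = Add(-8, Mul(234, 49)) = Add(-8, 11466) = 11458)
Mul(Add(Function('m')(-645), O), Pow(Add(453107, Add(-143091, 215603)), -1)) = Mul(Add(Pow(-645, 2), 11458), Pow(Add(453107, Add(-143091, 215603)), -1)) = Mul(Add(416025, 11458), Pow(Add(453107, 72512), -1)) = Mul(427483, Pow(525619, -1)) = Mul(427483, Rational(1, 525619)) = Rational(427483, 525619)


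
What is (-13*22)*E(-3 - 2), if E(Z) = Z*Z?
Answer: -7150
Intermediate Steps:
E(Z) = Z²
(-13*22)*E(-3 - 2) = (-13*22)*(-3 - 2)² = -286*(-5)² = -286*25 = -7150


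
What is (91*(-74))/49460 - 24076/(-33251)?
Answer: 483443363/822297230 ≈ 0.58792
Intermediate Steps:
(91*(-74))/49460 - 24076/(-33251) = -6734*1/49460 - 24076*(-1/33251) = -3367/24730 + 24076/33251 = 483443363/822297230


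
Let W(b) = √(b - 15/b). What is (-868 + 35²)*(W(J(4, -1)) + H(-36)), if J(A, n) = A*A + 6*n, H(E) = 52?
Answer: 18564 + 357*√34/2 ≈ 19605.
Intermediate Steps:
J(A, n) = A² + 6*n
(-868 + 35²)*(W(J(4, -1)) + H(-36)) = (-868 + 35²)*(√((4² + 6*(-1)) - 15/(4² + 6*(-1))) + 52) = (-868 + 1225)*(√((16 - 6) - 15/(16 - 6)) + 52) = 357*(√(10 - 15/10) + 52) = 357*(√(10 - 15*⅒) + 52) = 357*(√(10 - 3/2) + 52) = 357*(√(17/2) + 52) = 357*(√34/2 + 52) = 357*(52 + √34/2) = 18564 + 357*√34/2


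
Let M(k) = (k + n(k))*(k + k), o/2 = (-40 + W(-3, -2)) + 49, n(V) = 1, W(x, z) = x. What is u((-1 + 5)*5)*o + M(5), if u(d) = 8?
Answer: 156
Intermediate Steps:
o = 12 (o = 2*((-40 - 3) + 49) = 2*(-43 + 49) = 2*6 = 12)
M(k) = 2*k*(1 + k) (M(k) = (k + 1)*(k + k) = (1 + k)*(2*k) = 2*k*(1 + k))
u((-1 + 5)*5)*o + M(5) = 8*12 + 2*5*(1 + 5) = 96 + 2*5*6 = 96 + 60 = 156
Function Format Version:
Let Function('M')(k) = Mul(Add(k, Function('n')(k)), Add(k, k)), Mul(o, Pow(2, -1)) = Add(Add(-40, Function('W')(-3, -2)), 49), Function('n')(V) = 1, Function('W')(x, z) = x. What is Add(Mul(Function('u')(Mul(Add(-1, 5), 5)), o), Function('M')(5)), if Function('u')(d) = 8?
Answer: 156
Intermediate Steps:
o = 12 (o = Mul(2, Add(Add(-40, -3), 49)) = Mul(2, Add(-43, 49)) = Mul(2, 6) = 12)
Function('M')(k) = Mul(2, k, Add(1, k)) (Function('M')(k) = Mul(Add(k, 1), Add(k, k)) = Mul(Add(1, k), Mul(2, k)) = Mul(2, k, Add(1, k)))
Add(Mul(Function('u')(Mul(Add(-1, 5), 5)), o), Function('M')(5)) = Add(Mul(8, 12), Mul(2, 5, Add(1, 5))) = Add(96, Mul(2, 5, 6)) = Add(96, 60) = 156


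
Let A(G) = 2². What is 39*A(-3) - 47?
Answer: 109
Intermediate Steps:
A(G) = 4
39*A(-3) - 47 = 39*4 - 47 = 156 - 47 = 109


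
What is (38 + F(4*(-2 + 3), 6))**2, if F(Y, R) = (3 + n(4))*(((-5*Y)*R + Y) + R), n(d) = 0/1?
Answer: 85264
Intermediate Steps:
n(d) = 0 (n(d) = 0*1 = 0)
F(Y, R) = 3*R + 3*Y - 15*R*Y (F(Y, R) = (3 + 0)*(((-5*Y)*R + Y) + R) = 3*((-5*R*Y + Y) + R) = 3*((Y - 5*R*Y) + R) = 3*(R + Y - 5*R*Y) = 3*R + 3*Y - 15*R*Y)
(38 + F(4*(-2 + 3), 6))**2 = (38 + (3*6 + 3*(4*(-2 + 3)) - 15*6*4*(-2 + 3)))**2 = (38 + (18 + 3*(4*1) - 15*6*4*1))**2 = (38 + (18 + 3*4 - 15*6*4))**2 = (38 + (18 + 12 - 360))**2 = (38 - 330)**2 = (-292)**2 = 85264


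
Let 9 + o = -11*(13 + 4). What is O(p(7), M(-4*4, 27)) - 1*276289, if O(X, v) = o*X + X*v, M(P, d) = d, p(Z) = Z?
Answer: -277472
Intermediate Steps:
o = -196 (o = -9 - 11*(13 + 4) = -9 - 11*17 = -9 - 187 = -196)
O(X, v) = -196*X + X*v
O(p(7), M(-4*4, 27)) - 1*276289 = 7*(-196 + 27) - 1*276289 = 7*(-169) - 276289 = -1183 - 276289 = -277472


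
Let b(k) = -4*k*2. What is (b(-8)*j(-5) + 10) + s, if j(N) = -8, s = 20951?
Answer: 20449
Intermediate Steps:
b(k) = -8*k
(b(-8)*j(-5) + 10) + s = (-8*(-8)*(-8) + 10) + 20951 = (64*(-8) + 10) + 20951 = (-512 + 10) + 20951 = -502 + 20951 = 20449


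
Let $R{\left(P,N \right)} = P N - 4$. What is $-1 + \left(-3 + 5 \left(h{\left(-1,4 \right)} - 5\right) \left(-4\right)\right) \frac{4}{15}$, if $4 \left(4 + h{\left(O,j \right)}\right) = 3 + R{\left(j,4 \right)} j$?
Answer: $- \frac{109}{5} \approx -21.8$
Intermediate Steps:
$R{\left(P,N \right)} = -4 + N P$ ($R{\left(P,N \right)} = N P - 4 = -4 + N P$)
$h{\left(O,j \right)} = - \frac{13}{4} + \frac{j \left(-4 + 4 j\right)}{4}$ ($h{\left(O,j \right)} = -4 + \frac{3 + \left(-4 + 4 j\right) j}{4} = -4 + \frac{3 + j \left(-4 + 4 j\right)}{4} = -4 + \left(\frac{3}{4} + \frac{j \left(-4 + 4 j\right)}{4}\right) = - \frac{13}{4} + \frac{j \left(-4 + 4 j\right)}{4}$)
$-1 + \left(-3 + 5 \left(h{\left(-1,4 \right)} - 5\right) \left(-4\right)\right) \frac{4}{15} = -1 + \left(-3 + 5 \left(\left(- \frac{13}{4} + 4^{2} - 4\right) - 5\right) \left(-4\right)\right) \frac{4}{15} = -1 + \left(-3 + 5 \left(\left(- \frac{13}{4} + 16 - 4\right) - 5\right) \left(-4\right)\right) 4 \cdot \frac{1}{15} = -1 + \left(-3 + 5 \left(\frac{35}{4} - 5\right) \left(-4\right)\right) \frac{4}{15} = -1 + \left(-3 + 5 \cdot \frac{15}{4} \left(-4\right)\right) \frac{4}{15} = -1 + \left(-3 + 5 \left(-15\right)\right) \frac{4}{15} = -1 + \left(-3 - 75\right) \frac{4}{15} = -1 - \frac{104}{5} = - \frac{109}{5}$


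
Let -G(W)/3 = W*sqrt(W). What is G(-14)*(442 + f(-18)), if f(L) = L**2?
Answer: 32172*I*sqrt(14) ≈ 1.2038e+5*I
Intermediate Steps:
G(W) = -3*W**(3/2) (G(W) = -3*W*sqrt(W) = -3*W**(3/2))
G(-14)*(442 + f(-18)) = (-(-42)*I*sqrt(14))*(442 + (-18)**2) = (-(-42)*I*sqrt(14))*(442 + 324) = (42*I*sqrt(14))*766 = 32172*I*sqrt(14)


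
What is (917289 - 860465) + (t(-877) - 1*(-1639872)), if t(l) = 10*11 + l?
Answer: 1695929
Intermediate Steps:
t(l) = 110 + l
(917289 - 860465) + (t(-877) - 1*(-1639872)) = (917289 - 860465) + ((110 - 877) - 1*(-1639872)) = 56824 + (-767 + 1639872) = 56824 + 1639105 = 1695929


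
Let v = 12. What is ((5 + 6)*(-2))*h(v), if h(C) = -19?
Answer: 418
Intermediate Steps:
((5 + 6)*(-2))*h(v) = ((5 + 6)*(-2))*(-19) = (11*(-2))*(-19) = -22*(-19) = 418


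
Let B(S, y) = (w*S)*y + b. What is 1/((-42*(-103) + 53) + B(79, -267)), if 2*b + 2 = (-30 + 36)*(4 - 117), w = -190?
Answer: 1/4011709 ≈ 2.4927e-7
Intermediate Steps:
b = -340 (b = -1 + ((-30 + 36)*(4 - 117))/2 = -1 + (6*(-113))/2 = -1 + (½)*(-678) = -1 - 339 = -340)
B(S, y) = -340 - 190*S*y (B(S, y) = (-190*S)*y - 340 = -190*S*y - 340 = -340 - 190*S*y)
1/((-42*(-103) + 53) + B(79, -267)) = 1/((-42*(-103) + 53) + (-340 - 190*79*(-267))) = 1/((4326 + 53) + (-340 + 4007670)) = 1/(4379 + 4007330) = 1/4011709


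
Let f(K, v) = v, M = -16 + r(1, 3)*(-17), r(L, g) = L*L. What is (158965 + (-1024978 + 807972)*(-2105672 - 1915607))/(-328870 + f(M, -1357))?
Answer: -872641829639/330227 ≈ -2.6426e+6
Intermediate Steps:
r(L, g) = L²
M = -33 (M = -16 + 1²*(-17) = -16 + 1*(-17) = -16 - 17 = -33)
(158965 + (-1024978 + 807972)*(-2105672 - 1915607))/(-328870 + f(M, -1357)) = (158965 + (-1024978 + 807972)*(-2105672 - 1915607))/(-328870 - 1357) = (158965 - 217006*(-4021279))/(-330227) = (158965 + 872641670674)*(-1/330227) = 872641829639*(-1/330227) = -872641829639/330227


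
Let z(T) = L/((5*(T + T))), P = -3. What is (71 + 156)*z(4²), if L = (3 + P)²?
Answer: 0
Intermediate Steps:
L = 0 (L = (3 - 3)² = 0² = 0)
z(T) = 0 (z(T) = 0/((5*(T + T))) = 0/((5*(2*T))) = 0/((10*T)) = 0*(1/(10*T)) = 0)
(71 + 156)*z(4²) = (71 + 156)*0 = 227*0 = 0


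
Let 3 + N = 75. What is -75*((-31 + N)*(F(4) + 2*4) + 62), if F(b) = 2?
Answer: -35400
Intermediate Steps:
N = 72 (N = -3 + 75 = 72)
-75*((-31 + N)*(F(4) + 2*4) + 62) = -75*((-31 + 72)*(2 + 2*4) + 62) = -75*(41*(2 + 8) + 62) = -75*(41*10 + 62) = -75*(410 + 62) = -75*472 = -35400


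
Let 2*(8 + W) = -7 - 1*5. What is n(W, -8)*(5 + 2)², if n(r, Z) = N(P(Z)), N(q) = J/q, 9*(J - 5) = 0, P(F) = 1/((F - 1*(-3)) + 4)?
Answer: -245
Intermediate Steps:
P(F) = 1/(7 + F) (P(F) = 1/((F + 3) + 4) = 1/((3 + F) + 4) = 1/(7 + F))
J = 5 (J = 5 + (⅑)*0 = 5 + 0 = 5)
W = -14 (W = -8 + (-7 - 1*5)/2 = -8 + (-7 - 5)/2 = -8 + (½)*(-12) = -8 - 6 = -14)
N(q) = 5/q
n(r, Z) = 35 + 5*Z (n(r, Z) = 5/(1/(7 + Z)) = 5*(7 + Z) = 35 + 5*Z)
n(W, -8)*(5 + 2)² = (35 + 5*(-8))*(5 + 2)² = (35 - 40)*7² = -5*49 = -245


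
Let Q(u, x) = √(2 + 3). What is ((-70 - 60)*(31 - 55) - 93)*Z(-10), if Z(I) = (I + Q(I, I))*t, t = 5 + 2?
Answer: -211890 + 21189*√5 ≈ -1.6451e+5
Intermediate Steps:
Q(u, x) = √5
t = 7
Z(I) = 7*I + 7*√5 (Z(I) = (I + √5)*7 = 7*I + 7*√5)
((-70 - 60)*(31 - 55) - 93)*Z(-10) = ((-70 - 60)*(31 - 55) - 93)*(7*(-10) + 7*√5) = (-130*(-24) - 93)*(-70 + 7*√5) = (3120 - 93)*(-70 + 7*√5) = 3027*(-70 + 7*√5) = -211890 + 21189*√5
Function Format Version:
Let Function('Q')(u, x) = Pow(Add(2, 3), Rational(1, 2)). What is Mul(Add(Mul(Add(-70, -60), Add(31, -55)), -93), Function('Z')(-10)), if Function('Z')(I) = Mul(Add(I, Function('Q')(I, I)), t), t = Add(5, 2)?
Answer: Add(-211890, Mul(21189, Pow(5, Rational(1, 2)))) ≈ -1.6451e+5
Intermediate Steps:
Function('Q')(u, x) = Pow(5, Rational(1, 2))
t = 7
Function('Z')(I) = Add(Mul(7, I), Mul(7, Pow(5, Rational(1, 2)))) (Function('Z')(I) = Mul(Add(I, Pow(5, Rational(1, 2))), 7) = Add(Mul(7, I), Mul(7, Pow(5, Rational(1, 2)))))
Mul(Add(Mul(Add(-70, -60), Add(31, -55)), -93), Function('Z')(-10)) = Mul(Add(Mul(Add(-70, -60), Add(31, -55)), -93), Add(Mul(7, -10), Mul(7, Pow(5, Rational(1, 2))))) = Mul(Add(Mul(-130, -24), -93), Add(-70, Mul(7, Pow(5, Rational(1, 2))))) = Mul(Add(3120, -93), Add(-70, Mul(7, Pow(5, Rational(1, 2))))) = Mul(3027, Add(-70, Mul(7, Pow(5, Rational(1, 2))))) = Add(-211890, Mul(21189, Pow(5, Rational(1, 2))))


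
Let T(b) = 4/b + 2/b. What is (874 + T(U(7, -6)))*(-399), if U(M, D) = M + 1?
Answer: -1396101/4 ≈ -3.4903e+5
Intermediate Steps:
U(M, D) = 1 + M
T(b) = 6/b
(874 + T(U(7, -6)))*(-399) = (874 + 6/(1 + 7))*(-399) = (874 + 6/8)*(-399) = (874 + 6*(⅛))*(-399) = (874 + ¾)*(-399) = (3499/4)*(-399) = -1396101/4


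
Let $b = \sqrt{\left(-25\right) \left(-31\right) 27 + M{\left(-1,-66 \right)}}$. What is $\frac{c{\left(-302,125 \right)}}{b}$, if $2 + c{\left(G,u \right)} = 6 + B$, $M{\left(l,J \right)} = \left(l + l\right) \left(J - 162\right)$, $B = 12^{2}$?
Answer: $\frac{148 \sqrt{21381}}{21381} \approx 1.0122$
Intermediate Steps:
$B = 144$
$M{\left(l,J \right)} = 2 l \left(-162 + J\right)$
$c{\left(G,u \right)} = 148$ ($c{\left(G,u \right)} = -2 + \left(6 + 144\right) = -2 + 150 = 148$)
$b = \sqrt{21381}$ ($b = \sqrt{\left(-25\right) \left(-31\right) 27 + 2 \left(-1\right) \left(-162 - 66\right)} = \sqrt{775 \cdot 27 + 2 \left(-1\right) \left(-228\right)} = \sqrt{20925 + 456} = \sqrt{21381} \approx 146.22$)
$\frac{c{\left(-302,125 \right)}}{b} = \frac{148}{\sqrt{21381}} = 148 \frac{\sqrt{21381}}{21381} = \frac{148 \sqrt{21381}}{21381}$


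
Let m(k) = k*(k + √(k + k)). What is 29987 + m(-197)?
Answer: 68796 - 197*I*√394 ≈ 68796.0 - 3910.3*I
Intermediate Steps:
m(k) = k*(k + √2*√k) (m(k) = k*(k + √(2*k)) = k*(k + √2*√k))
29987 + m(-197) = 29987 + ((-197)² + √2*(-197)^(3/2)) = 29987 + (38809 + √2*(-197*I*√197)) = 29987 + (38809 - 197*I*√394) = 68796 - 197*I*√394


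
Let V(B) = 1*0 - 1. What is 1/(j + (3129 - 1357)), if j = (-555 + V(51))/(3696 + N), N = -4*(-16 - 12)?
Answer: 952/1686805 ≈ 0.00056438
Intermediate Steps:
V(B) = -1 (V(B) = 0 - 1 = -1)
N = 112 (N = -4*(-28) = 112)
j = -139/952 (j = (-555 - 1)/(3696 + 112) = -556/3808 = -556*1/3808 = -139/952 ≈ -0.14601)
1/(j + (3129 - 1357)) = 1/(-139/952 + (3129 - 1357)) = 1/(-139/952 + 1772) = 1/(1686805/952) = 952/1686805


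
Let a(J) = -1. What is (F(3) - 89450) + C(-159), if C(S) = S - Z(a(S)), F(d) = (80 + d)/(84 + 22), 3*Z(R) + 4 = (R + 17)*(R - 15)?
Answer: -28467853/318 ≈ -89522.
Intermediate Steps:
Z(R) = -4/3 + (-15 + R)*(17 + R)/3 (Z(R) = -4/3 + ((R + 17)*(R - 15))/3 = -4/3 + ((17 + R)*(-15 + R))/3 = -4/3 + ((-15 + R)*(17 + R))/3 = -4/3 + (-15 + R)*(17 + R)/3)
F(d) = 40/53 + d/106 (F(d) = (80 + d)/106 = (80 + d)*(1/106) = 40/53 + d/106)
C(S) = 260/3 + S (C(S) = S - (-259/3 + (1/3)*(-1)**2 + (2/3)*(-1)) = S - (-259/3 + (1/3)*1 - 2/3) = S - (-259/3 + 1/3 - 2/3) = S - 1*(-260/3) = S + 260/3 = 260/3 + S)
(F(3) - 89450) + C(-159) = ((40/53 + (1/106)*3) - 89450) + (260/3 - 159) = ((40/53 + 3/106) - 89450) - 217/3 = (83/106 - 89450) - 217/3 = -9481617/106 - 217/3 = -28467853/318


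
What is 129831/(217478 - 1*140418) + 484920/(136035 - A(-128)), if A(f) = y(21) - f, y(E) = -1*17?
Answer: 4584590337/872858620 ≈ 5.2524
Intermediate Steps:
y(E) = -17
A(f) = -17 - f
129831/(217478 - 1*140418) + 484920/(136035 - A(-128)) = 129831/(217478 - 1*140418) + 484920/(136035 - (-17 - 1*(-128))) = 129831/(217478 - 140418) + 484920/(136035 - (-17 + 128)) = 129831/77060 + 484920/(136035 - 1*111) = 129831*(1/77060) + 484920/(136035 - 111) = 129831/77060 + 484920/135924 = 129831/77060 + 484920*(1/135924) = 129831/77060 + 40410/11327 = 4584590337/872858620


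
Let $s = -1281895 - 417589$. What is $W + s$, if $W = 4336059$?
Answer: $2636575$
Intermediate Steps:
$s = -1699484$
$W + s = 4336059 - 1699484 = 2636575$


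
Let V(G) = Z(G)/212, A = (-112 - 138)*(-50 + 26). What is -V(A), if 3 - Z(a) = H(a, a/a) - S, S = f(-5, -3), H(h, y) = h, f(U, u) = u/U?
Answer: 14991/530 ≈ 28.285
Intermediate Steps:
S = 3/5 (S = -3/(-5) = -3*(-1/5) = 3/5 ≈ 0.60000)
Z(a) = 18/5 - a (Z(a) = 3 - (a - 1*3/5) = 3 - (a - 3/5) = 3 - (-3/5 + a) = 3 + (3/5 - a) = 18/5 - a)
A = 6000 (A = -250*(-24) = 6000)
V(G) = 9/530 - G/212 (V(G) = (18/5 - G)/212 = (18/5 - G)*(1/212) = 9/530 - G/212)
-V(A) = -(9/530 - 1/212*6000) = -(9/530 - 1500/53) = -1*(-14991/530) = 14991/530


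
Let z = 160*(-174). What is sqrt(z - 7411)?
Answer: I*sqrt(35251) ≈ 187.75*I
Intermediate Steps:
z = -27840
sqrt(z - 7411) = sqrt(-27840 - 7411) = sqrt(-35251) = I*sqrt(35251)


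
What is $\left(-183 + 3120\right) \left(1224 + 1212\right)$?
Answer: $7154532$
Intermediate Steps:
$\left(-183 + 3120\right) \left(1224 + 1212\right) = 2937 \cdot 2436 = 7154532$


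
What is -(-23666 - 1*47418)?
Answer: 71084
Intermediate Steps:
-(-23666 - 1*47418) = -(-23666 - 47418) = -1*(-71084) = 71084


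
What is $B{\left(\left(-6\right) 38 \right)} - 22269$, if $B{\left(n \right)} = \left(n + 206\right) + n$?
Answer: $-22519$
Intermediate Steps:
$B{\left(n \right)} = 206 + 2 n$ ($B{\left(n \right)} = \left(206 + n\right) + n = 206 + 2 n$)
$B{\left(\left(-6\right) 38 \right)} - 22269 = \left(206 + 2 \left(\left(-6\right) 38\right)\right) - 22269 = \left(206 + 2 \left(-228\right)\right) - 22269 = \left(206 - 456\right) - 22269 = -250 - 22269 = -22519$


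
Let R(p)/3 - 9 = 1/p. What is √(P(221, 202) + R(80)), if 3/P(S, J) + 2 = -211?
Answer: √54490015/1420 ≈ 5.1984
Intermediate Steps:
P(S, J) = -1/71 (P(S, J) = 3/(-2 - 211) = 3/(-213) = 3*(-1/213) = -1/71)
R(p) = 27 + 3/p
√(P(221, 202) + R(80)) = √(-1/71 + (27 + 3/80)) = √(-1/71 + 2163/80) = √(153493/5680) = √54490015/1420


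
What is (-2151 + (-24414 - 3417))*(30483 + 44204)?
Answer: -2239265634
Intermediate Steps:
(-2151 + (-24414 - 3417))*(30483 + 44204) = (-2151 - 27831)*74687 = -29982*74687 = -2239265634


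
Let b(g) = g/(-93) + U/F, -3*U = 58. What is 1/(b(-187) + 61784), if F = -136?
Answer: 6324/390735631 ≈ 1.6185e-5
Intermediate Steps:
U = -58/3 (U = -⅓*58 = -58/3 ≈ -19.333)
b(g) = 29/204 - g/93 (b(g) = g/(-93) - 58/3/(-136) = g*(-1/93) - 58/3*(-1/136) = -g/93 + 29/204 = 29/204 - g/93)
1/(b(-187) + 61784) = 1/((29/204 - 1/93*(-187)) + 61784) = 1/((29/204 + 187/93) + 61784) = 1/(13615/6324 + 61784) = 1/(390735631/6324) = 6324/390735631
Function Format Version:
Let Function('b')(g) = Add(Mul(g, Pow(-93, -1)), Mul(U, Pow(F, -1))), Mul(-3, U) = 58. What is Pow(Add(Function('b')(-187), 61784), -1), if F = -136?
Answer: Rational(6324, 390735631) ≈ 1.6185e-5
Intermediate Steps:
U = Rational(-58, 3) (U = Mul(Rational(-1, 3), 58) = Rational(-58, 3) ≈ -19.333)
Function('b')(g) = Add(Rational(29, 204), Mul(Rational(-1, 93), g)) (Function('b')(g) = Add(Mul(g, Pow(-93, -1)), Mul(Rational(-58, 3), Pow(-136, -1))) = Add(Mul(g, Rational(-1, 93)), Mul(Rational(-58, 3), Rational(-1, 136))) = Add(Mul(Rational(-1, 93), g), Rational(29, 204)) = Add(Rational(29, 204), Mul(Rational(-1, 93), g)))
Pow(Add(Function('b')(-187), 61784), -1) = Pow(Add(Add(Rational(29, 204), Mul(Rational(-1, 93), -187)), 61784), -1) = Pow(Add(Add(Rational(29, 204), Rational(187, 93)), 61784), -1) = Pow(Add(Rational(13615, 6324), 61784), -1) = Pow(Rational(390735631, 6324), -1) = Rational(6324, 390735631)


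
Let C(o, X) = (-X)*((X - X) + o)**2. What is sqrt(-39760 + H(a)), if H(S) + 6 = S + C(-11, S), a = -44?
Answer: I*sqrt(34486) ≈ 185.7*I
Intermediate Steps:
C(o, X) = -X*o**2 (C(o, X) = (-X)*(0 + o)**2 = (-X)*o**2 = -X*o**2)
H(S) = -6 - 120*S (H(S) = -6 + (S - 1*S*(-11)**2) = -6 + (S - 1*S*121) = -6 + (S - 121*S) = -6 - 120*S)
sqrt(-39760 + H(a)) = sqrt(-39760 + (-6 - 120*(-44))) = sqrt(-39760 + (-6 + 5280)) = sqrt(-39760 + 5274) = sqrt(-34486) = I*sqrt(34486)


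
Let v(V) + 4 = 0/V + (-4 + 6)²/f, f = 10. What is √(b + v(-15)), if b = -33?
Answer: I*√915/5 ≈ 6.0498*I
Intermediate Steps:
v(V) = -18/5 (v(V) = -4 + (0/V + (-4 + 6)²/10) = -4 + (0 + 2²*(⅒)) = -4 + (0 + 4*(⅒)) = -4 + (0 + ⅖) = -4 + ⅖ = -18/5)
√(b + v(-15)) = √(-33 - 18/5) = √(-183/5) = I*√915/5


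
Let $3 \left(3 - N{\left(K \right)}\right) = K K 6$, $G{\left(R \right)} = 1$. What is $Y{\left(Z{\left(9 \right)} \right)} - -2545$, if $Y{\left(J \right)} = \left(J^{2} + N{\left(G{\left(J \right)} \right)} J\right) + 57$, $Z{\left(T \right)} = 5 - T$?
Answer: $2614$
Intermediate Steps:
$N{\left(K \right)} = 3 - 2 K^{2}$ ($N{\left(K \right)} = 3 - \frac{K K 6}{3} = 3 - \frac{K^{2} \cdot 6}{3} = 3 - \frac{6 K^{2}}{3} = 3 - 2 K^{2}$)
$Y{\left(J \right)} = 57 + J + J^{2}$ ($Y{\left(J \right)} = \left(J^{2} + \left(3 - 2 \cdot 1^{2}\right) J\right) + 57 = \left(J^{2} + \left(3 - 2\right) J\right) + 57 = \left(J^{2} + 1 J\right) + 57 = \left(J^{2} + J\right) + 57 = \left(J + J^{2}\right) + 57 = 57 + J + J^{2}$)
$Y{\left(Z{\left(9 \right)} \right)} - -2545 = \left(57 + \left(5 - 9\right) + \left(5 - 9\right)^{2}\right) - -2545 = \left(57 + \left(5 - 9\right) + \left(5 - 9\right)^{2}\right) + 2545 = \left(57 - 4 + \left(-4\right)^{2}\right) + 2545 = \left(57 - 4 + 16\right) + 2545 = 69 + 2545 = 2614$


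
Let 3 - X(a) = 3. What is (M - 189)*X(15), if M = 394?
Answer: 0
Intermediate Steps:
X(a) = 0 (X(a) = 3 - 1*3 = 3 - 3 = 0)
(M - 189)*X(15) = (394 - 189)*0 = 205*0 = 0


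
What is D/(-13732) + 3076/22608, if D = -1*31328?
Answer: 46906441/19403316 ≈ 2.4174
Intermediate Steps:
D = -31328
D/(-13732) + 3076/22608 = -31328/(-13732) + 3076/22608 = -31328*(-1/13732) + 3076*(1/22608) = 7832/3433 + 769/5652 = 46906441/19403316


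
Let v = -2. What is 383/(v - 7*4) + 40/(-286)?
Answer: -55369/4290 ≈ -12.907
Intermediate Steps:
383/(v - 7*4) + 40/(-286) = 383/(-2 - 7*4) + 40/(-286) = 383/(-2 - 28) + 40*(-1/286) = 383/(-30) - 20/143 = 383*(-1/30) - 20/143 = -383/30 - 20/143 = -55369/4290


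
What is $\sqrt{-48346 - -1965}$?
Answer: $i \sqrt{46381} \approx 215.36 i$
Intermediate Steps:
$\sqrt{-48346 - -1965} = \sqrt{-48346 + \left(1995 - 30\right)} = \sqrt{-48346 + 1965} = \sqrt{-46381} = i \sqrt{46381}$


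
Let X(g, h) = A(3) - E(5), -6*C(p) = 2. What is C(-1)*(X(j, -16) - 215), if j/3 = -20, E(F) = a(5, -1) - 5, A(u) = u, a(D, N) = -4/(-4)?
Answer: 208/3 ≈ 69.333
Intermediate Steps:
a(D, N) = 1 (a(D, N) = -4*(-1/4) = 1)
C(p) = -1/3 (C(p) = -1/6*2 = -1/3)
E(F) = -4 (E(F) = 1 - 5 = -4)
j = -60 (j = 3*(-20) = -60)
X(g, h) = 7 (X(g, h) = 3 - 1*(-4) = 3 + 4 = 7)
C(-1)*(X(j, -16) - 215) = -(7 - 215)/3 = -1/3*(-208) = 208/3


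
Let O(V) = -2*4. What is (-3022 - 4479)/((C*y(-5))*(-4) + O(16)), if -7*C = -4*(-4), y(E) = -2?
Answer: 52507/184 ≈ 285.36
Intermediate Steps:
C = -16/7 (C = -(-4)*(-4)/7 = -⅐*16 = -16/7 ≈ -2.2857)
O(V) = -8
(-3022 - 4479)/((C*y(-5))*(-4) + O(16)) = (-3022 - 4479)/(-16/7*(-2)*(-4) - 8) = -7501/((32/7)*(-4) - 8) = -7501/(-128/7 - 8) = -7501/(-184/7) = -7501*(-7/184) = 52507/184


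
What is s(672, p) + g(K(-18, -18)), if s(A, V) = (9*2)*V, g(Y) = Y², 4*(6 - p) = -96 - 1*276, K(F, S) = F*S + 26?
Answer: 124282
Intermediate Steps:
K(F, S) = 26 + F*S
p = 99 (p = 6 - (-96 - 1*276)/4 = 6 - (-96 - 276)/4 = 6 - ¼*(-372) = 6 + 93 = 99)
s(A, V) = 18*V
s(672, p) + g(K(-18, -18)) = 18*99 + (26 - 18*(-18))² = 1782 + (26 + 324)² = 1782 + 350² = 1782 + 122500 = 124282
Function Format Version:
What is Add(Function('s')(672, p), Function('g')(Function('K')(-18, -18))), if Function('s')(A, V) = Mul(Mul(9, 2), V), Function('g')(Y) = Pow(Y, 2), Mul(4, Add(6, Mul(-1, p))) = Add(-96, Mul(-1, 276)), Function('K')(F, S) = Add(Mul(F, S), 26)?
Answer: 124282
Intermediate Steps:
Function('K')(F, S) = Add(26, Mul(F, S))
p = 99 (p = Add(6, Mul(Rational(-1, 4), Add(-96, Mul(-1, 276)))) = Add(6, Mul(Rational(-1, 4), Add(-96, -276))) = Add(6, Mul(Rational(-1, 4), -372)) = Add(6, 93) = 99)
Function('s')(A, V) = Mul(18, V)
Add(Function('s')(672, p), Function('g')(Function('K')(-18, -18))) = Add(Mul(18, 99), Pow(Add(26, Mul(-18, -18)), 2)) = Add(1782, Pow(Add(26, 324), 2)) = Add(1782, Pow(350, 2)) = Add(1782, 122500) = 124282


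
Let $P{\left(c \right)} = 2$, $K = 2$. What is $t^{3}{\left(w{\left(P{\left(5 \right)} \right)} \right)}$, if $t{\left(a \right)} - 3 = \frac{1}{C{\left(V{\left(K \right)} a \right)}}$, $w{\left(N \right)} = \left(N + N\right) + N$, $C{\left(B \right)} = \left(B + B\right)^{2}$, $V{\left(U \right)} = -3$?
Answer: $\frac{58818484369}{2176782336} \approx 27.021$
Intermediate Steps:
$C{\left(B \right)} = 4 B^{2}$ ($C{\left(B \right)} = \left(2 B\right)^{2} = 4 B^{2}$)
$w{\left(N \right)} = 3 N$ ($w{\left(N \right)} = 2 N + N = 3 N$)
$t{\left(a \right)} = 3 + \frac{1}{36 a^{2}}$ ($t{\left(a \right)} = 3 + \frac{1}{4 \left(- 3 a\right)^{2}} = 3 + \frac{1}{4 \cdot 9 a^{2}} = 3 + \frac{1}{36 a^{2}}$)
$t^{3}{\left(w{\left(P{\left(5 \right)} \right)} \right)} = \left(3 + \frac{1}{36 \cdot 36}\right)^{3} = \left(3 + \frac{1}{36} \cdot \frac{1}{36}\right)^{3} = \left(3 + \frac{1}{1296}\right)^{3} = \left(\frac{3889}{1296}\right)^{3} = \frac{58818484369}{2176782336}$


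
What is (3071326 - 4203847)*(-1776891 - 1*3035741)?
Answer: 5450406805272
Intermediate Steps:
(3071326 - 4203847)*(-1776891 - 1*3035741) = -1132521*(-1776891 - 3035741) = -1132521*(-4812632) = 5450406805272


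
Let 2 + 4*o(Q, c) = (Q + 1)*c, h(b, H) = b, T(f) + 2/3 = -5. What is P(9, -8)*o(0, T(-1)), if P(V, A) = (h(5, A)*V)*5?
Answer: -1725/4 ≈ -431.25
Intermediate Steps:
T(f) = -17/3 (T(f) = -2/3 - 5 = -17/3)
P(V, A) = 25*V (P(V, A) = (5*V)*5 = 25*V)
o(Q, c) = -1/2 + c*(1 + Q)/4 (o(Q, c) = -1/2 + ((Q + 1)*c)/4 = -1/2 + ((1 + Q)*c)/4 = -1/2 + (c*(1 + Q))/4 = -1/2 + c*(1 + Q)/4)
P(9, -8)*o(0, T(-1)) = (25*9)*(-1/2 + (1/4)*(-17/3) + (1/4)*0*(-17/3)) = 225*(-1/2 - 17/12 + 0) = 225*(-23/12) = -1725/4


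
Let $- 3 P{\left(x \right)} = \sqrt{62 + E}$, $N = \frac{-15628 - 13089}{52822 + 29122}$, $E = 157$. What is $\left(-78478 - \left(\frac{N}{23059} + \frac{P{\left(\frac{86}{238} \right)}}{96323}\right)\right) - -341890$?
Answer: $\frac{497729274315469}{1889546696} + \frac{\sqrt{219}}{288969} \approx 2.6341 \cdot 10^{5}$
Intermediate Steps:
$N = - \frac{28717}{81944} \approx -0.35045$
$P{\left(x \right)} = - \frac{\sqrt{219}}{3}$ ($P{\left(x \right)} = - \frac{\sqrt{62 + 157}}{3} = - \frac{\sqrt{219}}{3}$)
$\left(-78478 - \left(\frac{N}{23059} + \frac{P{\left(\frac{86}{238} \right)}}{96323}\right)\right) - -341890 = \left(-78478 - \left(- \frac{28717}{81944 \cdot 23059} + \frac{\left(- \frac{1}{3}\right) \sqrt{219}}{96323}\right)\right) - -341890 = \left(-78478 - \left(\left(- \frac{28717}{81944}\right) \frac{1}{23059} + - \frac{\sqrt{219}}{3} \cdot \frac{1}{96323}\right)\right) + 341890 = \left(-78478 - \left(- \frac{28717}{1889546696} - \frac{\sqrt{219}}{288969}\right)\right) + 341890 = \left(-78478 + \left(\frac{28717}{1889546696} + \frac{\sqrt{219}}{288969}\right)\right) + 341890 = \left(- \frac{148287845579971}{1889546696} + \frac{\sqrt{219}}{288969}\right) + 341890 = \frac{497729274315469}{1889546696} + \frac{\sqrt{219}}{288969}$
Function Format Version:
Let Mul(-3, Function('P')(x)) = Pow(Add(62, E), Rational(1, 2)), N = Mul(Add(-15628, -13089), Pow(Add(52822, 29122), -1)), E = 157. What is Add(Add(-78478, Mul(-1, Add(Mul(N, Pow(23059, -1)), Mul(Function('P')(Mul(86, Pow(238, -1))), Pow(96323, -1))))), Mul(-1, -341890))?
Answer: Add(Rational(497729274315469, 1889546696), Mul(Rational(1, 288969), Pow(219, Rational(1, 2)))) ≈ 2.6341e+5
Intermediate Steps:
N = Rational(-28717, 81944) (N = Mul(-28717, Pow(81944, -1)) = Mul(-28717, Rational(1, 81944)) = Rational(-28717, 81944) ≈ -0.35045)
Function('P')(x) = Mul(Rational(-1, 3), Pow(219, Rational(1, 2))) (Function('P')(x) = Mul(Rational(-1, 3), Pow(Add(62, 157), Rational(1, 2))) = Mul(Rational(-1, 3), Pow(219, Rational(1, 2))))
Add(Add(-78478, Mul(-1, Add(Mul(N, Pow(23059, -1)), Mul(Function('P')(Mul(86, Pow(238, -1))), Pow(96323, -1))))), Mul(-1, -341890)) = Add(Add(-78478, Mul(-1, Add(Mul(Rational(-28717, 81944), Pow(23059, -1)), Mul(Mul(Rational(-1, 3), Pow(219, Rational(1, 2))), Pow(96323, -1))))), Mul(-1, -341890)) = Add(Add(-78478, Mul(-1, Add(Mul(Rational(-28717, 81944), Rational(1, 23059)), Mul(Mul(Rational(-1, 3), Pow(219, Rational(1, 2))), Rational(1, 96323))))), 341890) = Add(Add(-78478, Mul(-1, Add(Rational(-28717, 1889546696), Mul(Rational(-1, 288969), Pow(219, Rational(1, 2)))))), 341890) = Add(Add(-78478, Add(Rational(28717, 1889546696), Mul(Rational(1, 288969), Pow(219, Rational(1, 2))))), 341890) = Add(Add(Rational(-148287845579971, 1889546696), Mul(Rational(1, 288969), Pow(219, Rational(1, 2)))), 341890) = Add(Rational(497729274315469, 1889546696), Mul(Rational(1, 288969), Pow(219, Rational(1, 2))))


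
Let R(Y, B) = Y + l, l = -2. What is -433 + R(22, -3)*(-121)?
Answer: -2853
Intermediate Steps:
R(Y, B) = -2 + Y (R(Y, B) = Y - 2 = -2 + Y)
-433 + R(22, -3)*(-121) = -433 + (-2 + 22)*(-121) = -433 + 20*(-121) = -433 - 2420 = -2853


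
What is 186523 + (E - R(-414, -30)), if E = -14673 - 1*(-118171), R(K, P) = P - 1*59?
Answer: 290110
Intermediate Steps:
R(K, P) = -59 + P (R(K, P) = P - 59 = -59 + P)
E = 103498 (E = -14673 + 118171 = 103498)
186523 + (E - R(-414, -30)) = 186523 + (103498 - (-59 - 30)) = 186523 + (103498 - 1*(-89)) = 186523 + (103498 + 89) = 186523 + 103587 = 290110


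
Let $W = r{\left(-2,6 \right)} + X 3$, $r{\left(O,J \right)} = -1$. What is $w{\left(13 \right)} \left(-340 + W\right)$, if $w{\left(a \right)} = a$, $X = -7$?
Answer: $-4706$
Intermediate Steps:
$W = -22$ ($W = -1 - 21 = -22$)
$w{\left(13 \right)} \left(-340 + W\right) = 13 \left(-340 - 22\right) = 13 \left(-362\right) = -4706$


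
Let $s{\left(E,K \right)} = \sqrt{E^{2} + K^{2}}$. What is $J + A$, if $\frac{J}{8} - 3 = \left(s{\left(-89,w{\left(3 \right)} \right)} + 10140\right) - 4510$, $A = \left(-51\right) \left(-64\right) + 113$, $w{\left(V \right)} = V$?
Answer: $48441 + 8 \sqrt{7930} \approx 49153.0$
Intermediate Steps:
$A = 3377$ ($A = 3264 + 113 = 3377$)
$J = 45064 + 8 \sqrt{7930}$ ($J = 24 + 8 \left(\left(\sqrt{\left(-89\right)^{2} + 3^{2}} + 10140\right) - 4510\right) = 24 + 8 \left(\left(\sqrt{7921 + 9} + 10140\right) - 4510\right) = 24 + 8 \left(\left(\sqrt{7930} + 10140\right) - 4510\right) = 24 + 8 \left(\left(10140 + \sqrt{7930}\right) - 4510\right) = 24 + 8 \left(5630 + \sqrt{7930}\right) = 24 + \left(45040 + 8 \sqrt{7930}\right) = 45064 + 8 \sqrt{7930} \approx 45776.0$)
$J + A = \left(45064 + 8 \sqrt{7930}\right) + 3377 = 48441 + 8 \sqrt{7930}$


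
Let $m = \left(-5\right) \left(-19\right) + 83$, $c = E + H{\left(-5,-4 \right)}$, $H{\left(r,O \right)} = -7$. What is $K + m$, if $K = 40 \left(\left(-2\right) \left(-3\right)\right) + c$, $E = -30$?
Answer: $381$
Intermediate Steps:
$c = -37$ ($c = -30 - 7 = -37$)
$m = 178$ ($m = 95 + 83 = 178$)
$K = 203$ ($K = 40 \left(\left(-2\right) \left(-3\right)\right) - 37 = 40 \cdot 6 - 37 = 240 - 37 = 203$)
$K + m = 203 + 178 = 381$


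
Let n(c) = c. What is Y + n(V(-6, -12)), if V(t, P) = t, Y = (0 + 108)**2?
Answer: 11658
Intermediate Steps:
Y = 11664 (Y = 108**2 = 11664)
Y + n(V(-6, -12)) = 11664 - 6 = 11658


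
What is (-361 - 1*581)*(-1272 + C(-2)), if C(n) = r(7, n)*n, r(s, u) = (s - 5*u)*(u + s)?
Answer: 1358364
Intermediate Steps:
r(s, u) = (s + u)*(s - 5*u) (r(s, u) = (s - 5*u)*(s + u) = (s + u)*(s - 5*u))
C(n) = n*(49 - 28*n - 5*n²) (C(n) = (7² - 5*n² - 4*7*n)*n = (49 - 5*n² - 28*n)*n = (49 - 28*n - 5*n²)*n = n*(49 - 28*n - 5*n²))
(-361 - 1*581)*(-1272 + C(-2)) = (-361 - 1*581)*(-1272 - 2*(49 - 28*(-2) - 5*(-2)²)) = (-361 - 581)*(-1272 - 2*(49 + 56 - 5*4)) = -942*(-1272 - 2*(49 + 56 - 20)) = -942*(-1272 - 2*85) = -942*(-1272 - 170) = -942*(-1442) = 1358364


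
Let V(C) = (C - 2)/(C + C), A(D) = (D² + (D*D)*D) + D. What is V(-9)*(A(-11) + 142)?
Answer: -11869/18 ≈ -659.39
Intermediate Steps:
A(D) = D + D² + D³ (A(D) = (D² + D²*D) + D = (D² + D³) + D = D + D² + D³)
V(C) = (-2 + C)/(2*C) (V(C) = (-2 + C)/((2*C)) = (-2 + C)*(1/(2*C)) = (-2 + C)/(2*C))
V(-9)*(A(-11) + 142) = ((½)*(-2 - 9)/(-9))*(-11*(1 - 11 + (-11)²) + 142) = ((½)*(-⅑)*(-11))*(-11*(1 - 11 + 121) + 142) = 11*(-11*111 + 142)/18 = 11*(-1221 + 142)/18 = (11/18)*(-1079) = -11869/18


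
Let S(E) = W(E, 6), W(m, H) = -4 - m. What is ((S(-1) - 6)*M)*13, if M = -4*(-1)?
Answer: -468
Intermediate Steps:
S(E) = -4 - E
M = 4
((S(-1) - 6)*M)*13 = (((-4 - 1*(-1)) - 6)*4)*13 = (((-4 + 1) - 6)*4)*13 = ((-3 - 6)*4)*13 = -9*4*13 = -36*13 = -468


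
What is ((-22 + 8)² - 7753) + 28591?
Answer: 21034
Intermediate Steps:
((-22 + 8)² - 7753) + 28591 = ((-14)² - 7753) + 28591 = (196 - 7753) + 28591 = -7557 + 28591 = 21034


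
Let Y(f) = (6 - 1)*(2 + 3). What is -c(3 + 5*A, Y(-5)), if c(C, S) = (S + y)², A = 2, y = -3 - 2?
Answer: -400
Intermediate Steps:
y = -5
Y(f) = 25 (Y(f) = 5*5 = 25)
c(C, S) = (-5 + S)² (c(C, S) = (S - 5)² = (-5 + S)²)
-c(3 + 5*A, Y(-5)) = -(-5 + 25)² = -1*20² = -1*400 = -400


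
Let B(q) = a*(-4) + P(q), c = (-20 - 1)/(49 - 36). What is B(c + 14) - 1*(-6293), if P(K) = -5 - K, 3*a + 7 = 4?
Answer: 81635/13 ≈ 6279.6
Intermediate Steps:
a = -1 (a = -7/3 + (1/3)*4 = -7/3 + 4/3 = -1)
c = -21/13 ≈ -1.6154
B(q) = -1 - q (B(q) = -1*(-4) + (-5 - q) = 4 + (-5 - q) = -1 - q)
B(c + 14) - 1*(-6293) = (-1 - (-21/13 + 14)) - 1*(-6293) = (-1 - 1*161/13) + 6293 = (-1 - 161/13) + 6293 = -174/13 + 6293 = 81635/13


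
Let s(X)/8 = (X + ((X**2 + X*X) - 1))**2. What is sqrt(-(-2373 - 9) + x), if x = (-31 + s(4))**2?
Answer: sqrt(95435743) ≈ 9769.1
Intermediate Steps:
s(X) = 8*(-1 + X + 2*X**2)**2 (s(X) = 8*(X + ((X**2 + X*X) - 1))**2 = 8*(X + ((X**2 + X**2) - 1))**2 = 8*(X + (2*X**2 - 1))**2 = 8*(X + (-1 + 2*X**2))**2 = 8*(-1 + X + 2*X**2)**2)
x = 95433361 (x = (-31 + 8*(-1 + 4 + 2*4**2)**2)**2 = (-31 + 8*(-1 + 4 + 2*16)**2)**2 = (-31 + 8*(-1 + 4 + 32)**2)**2 = (-31 + 8*35**2)**2 = (-31 + 8*1225)**2 = (-31 + 9800)**2 = 9769**2 = 95433361)
sqrt(-(-2373 - 9) + x) = sqrt(-(-2373 - 9) + 95433361) = sqrt(-1*(-2382) + 95433361) = sqrt(2382 + 95433361) = sqrt(95435743)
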